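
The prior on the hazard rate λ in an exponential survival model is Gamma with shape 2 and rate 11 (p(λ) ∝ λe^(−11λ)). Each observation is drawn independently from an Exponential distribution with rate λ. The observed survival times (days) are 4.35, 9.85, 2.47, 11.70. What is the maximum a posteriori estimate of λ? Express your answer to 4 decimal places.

The Exponential(rate=λ) likelihood is ∝ λ^n e^(−λΣtᵢ). Here n = 4 and Σtᵢ = 4.35 + 9.85 + 2.47 + 11.70 = 28.37.
Posterior ∝ λe^(−11λ) · λ^4e^(−28.37λ) = λ^5e^(−39.37λ), i.e. Gamma(6, 39.37).
Mode = (a−1)/b = 5/39.37 ≈ 0.1270.

λ̂_MAP = 0.1270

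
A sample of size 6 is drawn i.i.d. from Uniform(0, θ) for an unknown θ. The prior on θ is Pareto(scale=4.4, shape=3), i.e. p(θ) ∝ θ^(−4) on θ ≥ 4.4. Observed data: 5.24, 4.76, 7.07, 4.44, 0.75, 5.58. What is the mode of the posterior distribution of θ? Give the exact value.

The Uniform(0, θ) likelihood is θ^(−n) for θ ≥ max(xᵢ), zero otherwise. Here max(xᵢ) = 7.07.
Posterior ∝ θ^(−4) · θ^(−6) = θ^(−10) on θ ≥ max(4.4, 7.07) = 7.07.
This density is strictly decreasing in θ, so the posterior mode lies at the lower boundary of the support.

θ̂_MAP = 7.07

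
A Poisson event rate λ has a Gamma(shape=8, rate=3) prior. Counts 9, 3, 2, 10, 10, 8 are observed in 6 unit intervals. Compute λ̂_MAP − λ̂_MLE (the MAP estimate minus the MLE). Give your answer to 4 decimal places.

Σxᵢ = 42. Posterior is Gamma(50, 9); MAP = (50−1)/9 = 49/9 ≈ 5.44444.
MLE = x̄ = 42/6 ≈ 7.00000.
Difference = 49/9 − 42/6 = -14/9 ≈ -1.5556.

MAP − MLE = -1.5556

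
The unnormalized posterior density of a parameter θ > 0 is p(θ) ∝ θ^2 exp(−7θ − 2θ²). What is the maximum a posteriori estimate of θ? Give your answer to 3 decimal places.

θ̂_MAP = 0.250

ℓ'(θ) = 2/θ − 7 − 4θ. Setting this to zero and multiplying by θ: 4θ² + 7θ − 2 = 0.
θ = (−7 + √(7² + 4·4·2)) / (2·4) = (−7 + √81) / 8 = (−7 + 9)/8 = 1/4.
ℓ''(θ) = −2/θ² − 4 < 0, confirming a maximum.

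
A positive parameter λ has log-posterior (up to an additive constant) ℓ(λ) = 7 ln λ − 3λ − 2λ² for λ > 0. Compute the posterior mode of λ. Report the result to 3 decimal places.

λ̂_MAP = 1.000

ℓ'(λ) = 7/λ − 3 − 4λ. Setting this to zero and multiplying by λ: 4λ² + 3λ − 7 = 0.
λ = (−3 + √(3² + 4·4·7)) / (2·4) = (−3 + √121) / 8 = (−3 + 11)/8 = 1.
ℓ''(λ) = −7/λ² − 4 < 0, confirming a maximum.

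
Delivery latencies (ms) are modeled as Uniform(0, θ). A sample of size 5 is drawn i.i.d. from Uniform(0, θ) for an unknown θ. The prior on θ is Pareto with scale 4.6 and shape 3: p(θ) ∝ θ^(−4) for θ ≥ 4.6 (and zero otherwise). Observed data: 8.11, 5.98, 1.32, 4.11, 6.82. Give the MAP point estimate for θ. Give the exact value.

The Uniform(0, θ) likelihood is θ^(−n) for θ ≥ max(xᵢ), zero otherwise. Here max(xᵢ) = 8.11.
Posterior ∝ θ^(−4) · θ^(−5) = θ^(−9) on θ ≥ max(4.6, 8.11) = 8.11.
This density is strictly decreasing in θ, so the posterior mode lies at the lower boundary of the support.

θ̂_MAP = 8.11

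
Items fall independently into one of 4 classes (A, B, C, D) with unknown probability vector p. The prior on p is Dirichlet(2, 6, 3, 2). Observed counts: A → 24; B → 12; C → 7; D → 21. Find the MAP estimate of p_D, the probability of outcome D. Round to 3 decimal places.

The posterior is Dirichlet(αᵢ + nᵢ) = Dirichlet(26, 18, 10, 23).
For a Dirichlet(a₁,…,a_K) with all aᵢ > 1, the mode has j-th component (aⱼ − 1)/(Σaᵢ − K).
Here Σaᵢ = 77 and K = 4, so p_D = (23 − 1)/(77 − 4) = 22/73 ≈ 0.301.

MAP estimate of p_D = 0.301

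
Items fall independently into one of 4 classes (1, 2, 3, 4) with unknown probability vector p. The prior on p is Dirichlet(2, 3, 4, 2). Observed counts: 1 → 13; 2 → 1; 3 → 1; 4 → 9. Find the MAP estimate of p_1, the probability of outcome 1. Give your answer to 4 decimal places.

The posterior is Dirichlet(αᵢ + nᵢ) = Dirichlet(15, 4, 5, 11).
For a Dirichlet(a₁,…,a_K) with all aᵢ > 1, the mode has j-th component (aⱼ − 1)/(Σaᵢ − K).
Here Σaᵢ = 35 and K = 4, so p_1 = (15 − 1)/(35 − 4) = 14/31 ≈ 0.4516.

MAP estimate: 0.4516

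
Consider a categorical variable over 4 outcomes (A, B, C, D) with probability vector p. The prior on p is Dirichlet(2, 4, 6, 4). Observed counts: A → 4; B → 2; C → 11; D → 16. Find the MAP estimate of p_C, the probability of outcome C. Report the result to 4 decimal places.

The posterior is Dirichlet(αᵢ + nᵢ) = Dirichlet(6, 6, 17, 20).
For a Dirichlet(a₁,…,a_K) with all aᵢ > 1, the mode has j-th component (aⱼ − 1)/(Σaᵢ − K).
Here Σaᵢ = 49 and K = 4, so p_C = (17 − 1)/(49 − 4) = 16/45 ≈ 0.3556.

MAP estimate of p_C = 0.3556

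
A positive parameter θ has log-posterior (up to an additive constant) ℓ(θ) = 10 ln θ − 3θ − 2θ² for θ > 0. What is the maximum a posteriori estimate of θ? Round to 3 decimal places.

θ̂_MAP = 1.250

ℓ'(θ) = 10/θ − 3 − 4θ. Setting this to zero and multiplying by θ: 4θ² + 3θ − 10 = 0.
θ = (−3 + √(3² + 4·4·10)) / (2·4) = (−3 + √169) / 8 = (−3 + 13)/8 = 5/4.
ℓ''(θ) = −10/θ² − 4 < 0, confirming a maximum.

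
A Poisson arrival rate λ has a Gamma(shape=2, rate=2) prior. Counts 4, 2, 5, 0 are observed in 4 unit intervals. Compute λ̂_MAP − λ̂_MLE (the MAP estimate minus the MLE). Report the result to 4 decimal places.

MAP − MLE = -0.7500

Σxᵢ = 11. Posterior is Gamma(13, 6); MAP = (13−1)/6 = 12/6 ≈ 2.00000.
MLE = x̄ = 11/4 ≈ 2.75000.
Difference = 12/6 − 11/4 = -3/4 ≈ -0.7500.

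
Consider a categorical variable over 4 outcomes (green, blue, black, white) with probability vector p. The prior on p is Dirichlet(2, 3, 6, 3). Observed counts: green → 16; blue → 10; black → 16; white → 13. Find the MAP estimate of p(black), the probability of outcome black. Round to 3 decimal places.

MAP estimate of p(black) = 0.323

The posterior is Dirichlet(αᵢ + nᵢ) = Dirichlet(18, 13, 22, 16).
For a Dirichlet(a₁,…,a_K) with all aᵢ > 1, the mode has j-th component (aⱼ − 1)/(Σaᵢ − K).
Here Σaᵢ = 69 and K = 4, so p(black) = (22 − 1)/(69 − 4) = 21/65 ≈ 0.323.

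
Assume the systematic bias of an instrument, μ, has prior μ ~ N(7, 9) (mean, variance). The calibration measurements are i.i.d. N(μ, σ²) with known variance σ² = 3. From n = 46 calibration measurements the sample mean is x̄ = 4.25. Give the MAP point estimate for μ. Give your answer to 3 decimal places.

μ̂_MAP = 4.270

n = 46, x̄ = 4.25.
For a Normal prior and Normal likelihood with known variance, the posterior is Normal; its mode equals its mean, the precision-weighted average.
Prior precision 1/σ₀² = 1/9; data precision n/σ² = 46/3.
μ̂ = ((1/9)·7 + (46/3)·4.25) / (1/9 + 46/3) = (1187/18)/(139/9) = 1187/278 ≈ 4.270.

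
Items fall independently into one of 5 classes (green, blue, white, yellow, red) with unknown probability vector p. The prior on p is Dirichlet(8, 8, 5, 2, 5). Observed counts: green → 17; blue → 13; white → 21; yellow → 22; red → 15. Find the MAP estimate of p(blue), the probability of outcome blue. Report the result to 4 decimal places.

MAP estimate of p(blue) = 0.1802

The posterior is Dirichlet(αᵢ + nᵢ) = Dirichlet(25, 21, 26, 24, 20).
For a Dirichlet(a₁,…,a_K) with all aᵢ > 1, the mode has j-th component (aⱼ − 1)/(Σaᵢ − K).
Here Σaᵢ = 116 and K = 5, so p(blue) = (21 − 1)/(116 − 5) = 20/111 ≈ 0.1802.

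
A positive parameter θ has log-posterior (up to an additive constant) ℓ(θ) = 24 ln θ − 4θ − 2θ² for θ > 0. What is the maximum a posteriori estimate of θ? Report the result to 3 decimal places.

ℓ'(θ) = 24/θ − 4 − 4θ. Setting this to zero and multiplying by θ: 4θ² + 4θ − 24 = 0.
θ = (−4 + √(4² + 4·4·24)) / (2·4) = (−4 + √400) / 8 = (−4 + 20)/8 = 2.
ℓ''(θ) = −24/θ² − 4 < 0, confirming a maximum.

θ̂_MAP = 2.000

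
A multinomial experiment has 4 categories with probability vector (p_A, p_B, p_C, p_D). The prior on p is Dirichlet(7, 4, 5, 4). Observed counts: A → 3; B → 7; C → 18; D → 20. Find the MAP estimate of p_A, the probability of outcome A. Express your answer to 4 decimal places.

MAP estimate of p_A = 0.1406

The posterior is Dirichlet(αᵢ + nᵢ) = Dirichlet(10, 11, 23, 24).
For a Dirichlet(a₁,…,a_K) with all aᵢ > 1, the mode has j-th component (aⱼ − 1)/(Σaᵢ − K).
Here Σaᵢ = 68 and K = 4, so p_A = (10 − 1)/(68 − 4) = 9/64 ≈ 0.1406.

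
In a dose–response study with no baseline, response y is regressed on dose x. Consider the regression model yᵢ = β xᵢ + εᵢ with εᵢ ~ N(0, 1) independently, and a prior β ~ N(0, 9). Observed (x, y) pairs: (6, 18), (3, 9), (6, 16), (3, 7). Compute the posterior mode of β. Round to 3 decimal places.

β̂_MAP = 2.797

log p(β | y) = −Σ(yᵢ − βxᵢ)²/(2·1) − β²/(2·9) + const.
Setting the derivative to zero: Σxᵢ(yᵢ − βxᵢ)/1 − β/9 = 0, so β = Σxᵢyᵢ / (Σxᵢ² + σ²/τ²).
Σxᵢyᵢ = 6·18 + 3·9 + 6·16 + 3·7 = 252; Σxᵢ² = 90; σ²/τ² = 1/9.
β̂_MAP = 252 / (90 + 1/9) = 252/(811/9) = 2268/811 ≈ 2.797.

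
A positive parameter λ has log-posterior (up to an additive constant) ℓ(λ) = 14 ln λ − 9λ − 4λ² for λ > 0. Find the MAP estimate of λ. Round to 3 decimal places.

λ̂_MAP = 0.875

ℓ'(λ) = 14/λ − 9 − 8λ. Setting this to zero and multiplying by λ: 8λ² + 9λ − 14 = 0.
λ = (−9 + √(9² + 4·8·14)) / (2·8) = (−9 + √529) / 16 = (−9 + 23)/16 = 7/8.
ℓ''(λ) = −14/λ² − 8 < 0, confirming a maximum.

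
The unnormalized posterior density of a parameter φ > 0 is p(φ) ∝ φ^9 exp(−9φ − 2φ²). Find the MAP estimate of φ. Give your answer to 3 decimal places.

ℓ'(φ) = 9/φ − 9 − 4φ. Setting this to zero and multiplying by φ: 4φ² + 9φ − 9 = 0.
φ = (−9 + √(9² + 4·4·9)) / (2·4) = (−9 + √225) / 8 = (−9 + 15)/8 = 3/4.
ℓ''(φ) = −9/φ² − 4 < 0, confirming a maximum.

φ̂_MAP = 0.750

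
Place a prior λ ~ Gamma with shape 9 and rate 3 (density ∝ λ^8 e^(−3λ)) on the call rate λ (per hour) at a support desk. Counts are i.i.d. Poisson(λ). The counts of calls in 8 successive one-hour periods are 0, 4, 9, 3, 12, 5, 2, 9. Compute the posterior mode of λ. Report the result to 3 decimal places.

Σxᵢ = 0+4+9+3+12+5+2+9 = 44, with n = 8.
Posterior ∝ λ^8e^(−3λ) · λ^44e^(−8λ) = λ^52e^(−11λ), i.e. Gamma(shape=53, rate=11).
The mode of a Gamma(a, b) with a ≥ 1 (shape–rate) is (a−1)/b = 52/11 ≈ 4.727.

λ̂_MAP = 4.727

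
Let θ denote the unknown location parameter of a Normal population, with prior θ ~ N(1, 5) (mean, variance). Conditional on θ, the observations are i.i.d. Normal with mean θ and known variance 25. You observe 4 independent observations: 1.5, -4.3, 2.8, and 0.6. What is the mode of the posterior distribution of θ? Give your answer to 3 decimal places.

θ̂_MAP = 0.622

n = 4; x̄ = (1.5 + (-4.3) + 2.8 + 0.6)/4 = 0.6/4 = 0.15.
For a Normal prior and Normal likelihood with known variance, the posterior is Normal; its mode equals its mean, the precision-weighted average.
Prior precision 1/σ₀² = 1/5 = 0.2; data precision n/σ² = 4/25 = 0.16.
θ̂ = (0.2·1 + 0.16·0.15) / (0.2 + 0.16) = 0.224/0.36 = 28/45 ≈ 0.622.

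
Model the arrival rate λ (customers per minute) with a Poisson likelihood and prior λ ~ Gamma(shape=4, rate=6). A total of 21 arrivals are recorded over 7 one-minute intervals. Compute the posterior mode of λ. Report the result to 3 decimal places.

Σxᵢ = 21, n = 7.
Posterior ∝ λ^3e^(−6λ) · λ^21e^(−7λ) = λ^24e^(−13λ), i.e. Gamma(shape=25, rate=13).
The mode of a Gamma(a, b) with a ≥ 1 (shape–rate) is (a−1)/b = 24/13 ≈ 1.846.

λ̂_MAP = 1.846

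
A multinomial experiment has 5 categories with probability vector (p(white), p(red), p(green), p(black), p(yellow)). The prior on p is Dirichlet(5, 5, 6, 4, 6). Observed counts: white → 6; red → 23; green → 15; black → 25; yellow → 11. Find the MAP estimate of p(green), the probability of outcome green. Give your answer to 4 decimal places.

MAP estimate of p(green) = 0.1980

The posterior is Dirichlet(αᵢ + nᵢ) = Dirichlet(11, 28, 21, 29, 17).
For a Dirichlet(a₁,…,a_K) with all aᵢ > 1, the mode has j-th component (aⱼ − 1)/(Σaᵢ − K).
Here Σaᵢ = 106 and K = 5, so p(green) = (21 − 1)/(106 − 5) = 20/101 ≈ 0.1980.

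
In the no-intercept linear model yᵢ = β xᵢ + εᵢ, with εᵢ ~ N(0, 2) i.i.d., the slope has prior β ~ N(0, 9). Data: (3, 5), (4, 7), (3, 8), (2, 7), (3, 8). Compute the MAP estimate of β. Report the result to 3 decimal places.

log p(β | y) = −Σ(yᵢ − βxᵢ)²/(2·2) − β²/(2·9) + const.
Setting the derivative to zero: Σxᵢ(yᵢ − βxᵢ)/2 − β/9 = 0, so β = Σxᵢyᵢ / (Σxᵢ² + σ²/τ²).
Σxᵢyᵢ = 3·5 + 4·7 + 3·8 + 2·7 + 3·8 = 105; Σxᵢ² = 47; σ²/τ² = 2/9.
β̂_MAP = 105 / (47 + 2/9) = 105/(425/9) = 189/85 ≈ 2.224.

β̂_MAP = 2.224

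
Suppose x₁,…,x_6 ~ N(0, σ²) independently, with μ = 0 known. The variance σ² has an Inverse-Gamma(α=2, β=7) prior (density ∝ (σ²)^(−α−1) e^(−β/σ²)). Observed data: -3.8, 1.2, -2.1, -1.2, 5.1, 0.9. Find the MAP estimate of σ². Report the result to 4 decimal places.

Sum of squared deviations about the known mean: SS = (-3.8−0)² + (1.2−0)² + (-2.1−0)² + (-1.2−0)² + (5.1−0)² + (0.9−0)² = 48.55.
The Normal likelihood contributes (σ²)^(−n/2) exp(−SS/(2σ²)), so the posterior is Inverse-Gamma(α + n/2, β + SS/2) = Inverse-Gamma(5, 31.275).
The mode of Inverse-Gamma(a, b) is b/(a+1) = 31.275/6 ≈ 5.2125.

σ̂²_MAP = 5.2125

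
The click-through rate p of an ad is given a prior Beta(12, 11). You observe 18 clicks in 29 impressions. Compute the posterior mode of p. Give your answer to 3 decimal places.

p̂_MAP = 0.580

Prior: Beta(12, 11).
Data: 18 successes in 29 trials. The binomial likelihood contributes p^18(1−p)^11, so the posterior is Beta(12+18, 11+11) = Beta(30, 22).
For Beta(a, b) with a, b > 1 the mode is (a−1)/(a+b−2) = 29/50 ≈ 0.580.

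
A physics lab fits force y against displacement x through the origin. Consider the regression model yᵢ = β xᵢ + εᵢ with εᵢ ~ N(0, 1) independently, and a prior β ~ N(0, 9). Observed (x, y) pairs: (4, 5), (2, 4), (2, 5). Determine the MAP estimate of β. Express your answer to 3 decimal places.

β̂_MAP = 1.576

log p(β | y) = −Σ(yᵢ − βxᵢ)²/(2·1) − β²/(2·9) + const.
Setting the derivative to zero: Σxᵢ(yᵢ − βxᵢ)/1 − β/9 = 0, so β = Σxᵢyᵢ / (Σxᵢ² + σ²/τ²).
Σxᵢyᵢ = 4·5 + 2·4 + 2·5 = 38; Σxᵢ² = 24; σ²/τ² = 1/9.
β̂_MAP = 38 / (24 + 1/9) = 38/(217/9) = 342/217 ≈ 1.576.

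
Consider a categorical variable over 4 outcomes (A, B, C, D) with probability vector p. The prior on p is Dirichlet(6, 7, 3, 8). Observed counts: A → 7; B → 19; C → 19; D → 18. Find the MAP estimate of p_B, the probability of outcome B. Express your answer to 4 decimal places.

The posterior is Dirichlet(αᵢ + nᵢ) = Dirichlet(13, 26, 22, 26).
For a Dirichlet(a₁,…,a_K) with all aᵢ > 1, the mode has j-th component (aⱼ − 1)/(Σaᵢ − K).
Here Σaᵢ = 87 and K = 4, so p_B = (26 − 1)/(87 − 4) = 25/83 ≈ 0.3012.

MAP estimate of p_B = 0.3012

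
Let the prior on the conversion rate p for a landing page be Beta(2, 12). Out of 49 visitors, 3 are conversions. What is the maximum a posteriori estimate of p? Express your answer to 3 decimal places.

p̂_MAP = 0.066

Prior: Beta(2, 12).
Data: 3 successes in 49 trials. The binomial likelihood contributes p^3(1−p)^46, so the posterior is Beta(2+3, 12+46) = Beta(5, 58).
For Beta(a, b) with a, b > 1 the mode is (a−1)/(a+b−2) = 4/61 ≈ 0.066.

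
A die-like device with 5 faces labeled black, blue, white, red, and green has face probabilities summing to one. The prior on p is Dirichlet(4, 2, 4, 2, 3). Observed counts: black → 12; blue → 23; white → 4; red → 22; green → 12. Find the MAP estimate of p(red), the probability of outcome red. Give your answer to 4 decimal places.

The posterior is Dirichlet(αᵢ + nᵢ) = Dirichlet(16, 25, 8, 24, 15).
For a Dirichlet(a₁,…,a_K) with all aᵢ > 1, the mode has j-th component (aⱼ − 1)/(Σaᵢ − K).
Here Σaᵢ = 88 and K = 5, so p(red) = (24 − 1)/(88 − 5) = 23/83 ≈ 0.2771.

MAP estimate of p(red) = 0.2771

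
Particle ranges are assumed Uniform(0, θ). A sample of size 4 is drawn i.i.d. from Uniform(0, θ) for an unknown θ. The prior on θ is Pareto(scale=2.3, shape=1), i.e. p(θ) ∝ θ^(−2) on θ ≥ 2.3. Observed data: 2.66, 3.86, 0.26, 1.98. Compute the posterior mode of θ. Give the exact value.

The Uniform(0, θ) likelihood is θ^(−n) for θ ≥ max(xᵢ), zero otherwise. Here max(xᵢ) = 3.86.
Posterior ∝ θ^(−2) · θ^(−4) = θ^(−6) on θ ≥ max(2.3, 3.86) = 3.86.
This density is strictly decreasing in θ, so the posterior mode lies at the lower boundary of the support.

θ̂_MAP = 3.86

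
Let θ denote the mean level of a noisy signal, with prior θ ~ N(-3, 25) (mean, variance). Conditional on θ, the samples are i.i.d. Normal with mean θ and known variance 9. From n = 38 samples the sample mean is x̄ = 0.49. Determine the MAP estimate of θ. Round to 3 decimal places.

n = 38, x̄ = 0.49.
For a Normal prior and Normal likelihood with known variance, the posterior is Normal; its mode equals its mean, the precision-weighted average.
Prior precision 1/σ₀² = 1/25 = 0.04; data precision n/σ² = 38/9.
θ̂ = (0.04·(-3) + (38/9)·0.49) / (0.04 + 38/9) = (877/450)/(959/225) = 877/1918 ≈ 0.457.

θ̂_MAP = 0.457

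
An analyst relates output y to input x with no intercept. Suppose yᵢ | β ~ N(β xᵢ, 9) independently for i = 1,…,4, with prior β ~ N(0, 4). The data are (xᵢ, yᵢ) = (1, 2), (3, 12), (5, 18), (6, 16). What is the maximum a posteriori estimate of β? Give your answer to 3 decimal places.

β̂_MAP = 3.058

log p(β | y) = −Σ(yᵢ − βxᵢ)²/(2·9) − β²/(2·4) + const.
Setting the derivative to zero: Σxᵢ(yᵢ − βxᵢ)/9 − β/4 = 0, so β = Σxᵢyᵢ / (Σxᵢ² + σ²/τ²).
Σxᵢyᵢ = 1·2 + 3·12 + 5·18 + 6·16 = 224; Σxᵢ² = 71; σ²/τ² = 2.25.
β̂_MAP = 224 / (71 + 2.25) = 224/73.25 ≈ 3.058.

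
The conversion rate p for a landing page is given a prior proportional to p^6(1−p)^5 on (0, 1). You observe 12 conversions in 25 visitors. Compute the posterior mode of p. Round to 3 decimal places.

p̂_MAP = 0.500

The prior density ∝ p^6(1−p)^5 is the kernel of Beta(7, 6).
Data: 12 successes in 25 trials. The binomial likelihood contributes p^12(1−p)^13, so the posterior is Beta(7+12, 6+13) = Beta(19, 19).
For Beta(a, b) with a, b > 1 the mode is (a−1)/(a+b−2) = 18/36 ≈ 0.500.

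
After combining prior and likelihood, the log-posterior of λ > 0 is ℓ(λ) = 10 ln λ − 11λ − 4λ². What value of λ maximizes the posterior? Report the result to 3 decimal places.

λ̂_MAP = 0.625

ℓ'(λ) = 10/λ − 11 − 8λ. Setting this to zero and multiplying by λ: 8λ² + 11λ − 10 = 0.
λ = (−11 + √(11² + 4·8·10)) / (2·8) = (−11 + √441) / 16 = (−11 + 21)/16 = 5/8.
ℓ''(λ) = −10/λ² − 8 < 0, confirming a maximum.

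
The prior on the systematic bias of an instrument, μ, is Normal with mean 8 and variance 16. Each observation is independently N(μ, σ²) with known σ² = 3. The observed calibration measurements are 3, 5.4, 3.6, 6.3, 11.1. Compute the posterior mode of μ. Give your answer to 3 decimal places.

μ̂_MAP = 5.957

n = 5; x̄ = (3 + 5.4 + 3.6 + 6.3 + 11.1)/5 = 29.4/5 = 5.88.
For a Normal prior and Normal likelihood with known variance, the posterior is Normal; its mode equals its mean, the precision-weighted average.
Prior precision 1/σ₀² = 1/16 = 0.0625; data precision n/σ² = 5/3.
μ̂ = (0.0625·8 + (5/3)·5.88) / (0.0625 + 5/3) = 10.3/(83/48) = 2472/415 ≈ 5.957.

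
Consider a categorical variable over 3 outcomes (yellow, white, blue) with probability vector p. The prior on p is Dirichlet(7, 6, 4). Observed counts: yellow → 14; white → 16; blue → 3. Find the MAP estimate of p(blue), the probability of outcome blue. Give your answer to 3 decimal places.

The posterior is Dirichlet(αᵢ + nᵢ) = Dirichlet(21, 22, 7).
For a Dirichlet(a₁,…,a_K) with all aᵢ > 1, the mode has j-th component (aⱼ − 1)/(Σaᵢ − K).
Here Σaᵢ = 50 and K = 3, so p(blue) = (7 − 1)/(50 − 3) = 6/47 ≈ 0.128.

MAP estimate of p(blue) = 0.128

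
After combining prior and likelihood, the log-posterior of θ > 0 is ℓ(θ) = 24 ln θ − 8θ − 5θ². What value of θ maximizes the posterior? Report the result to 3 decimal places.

ℓ'(θ) = 24/θ − 8 − 10θ. Setting this to zero and multiplying by θ: 10θ² + 8θ − 24 = 0.
θ = (−8 + √(8² + 4·10·24)) / (2·10) = (−8 + √1024) / 20 = (−8 + 32)/20 = 6/5.
ℓ''(θ) = −24/θ² − 10 < 0, confirming a maximum.

θ̂_MAP = 1.200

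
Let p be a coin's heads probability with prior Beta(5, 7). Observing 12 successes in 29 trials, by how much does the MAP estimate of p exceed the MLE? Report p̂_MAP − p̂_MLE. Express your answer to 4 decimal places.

MAP − MLE = -0.0035

Posterior is Beta(17, 24); MAP = (17−1)/(41−2) = 16/39 ≈ 0.41026.
MLE ignores the prior: p̂_MLE = k/n = 12/29 ≈ 0.41379.
Difference = 16/39 − 12/29 = -4/1131 ≈ -0.0035.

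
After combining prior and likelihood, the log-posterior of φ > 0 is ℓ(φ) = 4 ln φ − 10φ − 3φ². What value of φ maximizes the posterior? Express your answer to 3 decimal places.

φ̂_MAP = 0.333

ℓ'(φ) = 4/φ − 10 − 6φ. Setting this to zero and multiplying by φ: 6φ² + 10φ − 4 = 0.
φ = (−10 + √(10² + 4·6·4)) / (2·6) = (−10 + √196) / 12 = (−10 + 14)/12 = 1/3.
ℓ''(φ) = −4/φ² − 6 < 0, confirming a maximum.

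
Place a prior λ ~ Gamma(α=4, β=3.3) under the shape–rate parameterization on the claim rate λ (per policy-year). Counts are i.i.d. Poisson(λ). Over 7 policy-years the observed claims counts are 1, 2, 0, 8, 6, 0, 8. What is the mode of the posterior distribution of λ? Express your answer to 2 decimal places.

λ̂_MAP = 2.72

Σxᵢ = 1+2+0+8+6+0+8 = 25, with n = 7.
Posterior ∝ λ^3e^(−3.3λ) · λ^25e^(−7λ) = λ^28e^(−10.3λ), i.e. Gamma(shape=29, rate=10.3).
The mode of a Gamma(a, b) with a ≥ 1 (shape–rate) is (a−1)/b = 28/10.3 ≈ 2.72.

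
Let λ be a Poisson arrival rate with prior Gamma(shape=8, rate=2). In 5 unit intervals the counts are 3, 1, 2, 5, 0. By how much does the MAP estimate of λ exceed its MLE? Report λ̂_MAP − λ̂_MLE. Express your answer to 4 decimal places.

MAP − MLE = 0.3714

Σxᵢ = 11. Posterior is Gamma(19, 7); MAP = (19−1)/7 = 18/7 ≈ 2.57143.
MLE = x̄ = 11/5 ≈ 2.20000.
Difference = 18/7 − 11/5 = 13/35 ≈ 0.3714.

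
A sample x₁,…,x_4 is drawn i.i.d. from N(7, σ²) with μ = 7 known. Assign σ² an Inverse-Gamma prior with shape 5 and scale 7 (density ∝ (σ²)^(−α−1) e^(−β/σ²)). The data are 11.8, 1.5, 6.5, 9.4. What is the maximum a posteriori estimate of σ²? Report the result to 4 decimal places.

σ̂²_MAP = 4.5813

Sum of squared deviations about the known mean: SS = (11.8−7)² + (1.5−7)² + (6.5−7)² + (9.4−7)² = 59.3.
The Normal likelihood contributes (σ²)^(−n/2) exp(−SS/(2σ²)), so the posterior is Inverse-Gamma(α + n/2, β + SS/2) = Inverse-Gamma(7, 36.65).
The mode of Inverse-Gamma(a, b) is b/(a+1) = 36.65/8 ≈ 4.5813.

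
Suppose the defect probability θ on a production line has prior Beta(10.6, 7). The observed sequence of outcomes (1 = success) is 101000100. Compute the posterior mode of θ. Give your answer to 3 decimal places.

Prior: Beta(10.6, 7).
Data: 3 successes in 9 trials (from the sequence). The binomial likelihood contributes θ^3(1−θ)^6, so the posterior is Beta(10.6+3, 7+6) = Beta(13.6, 13).
For Beta(a, b) with a, b > 1 the mode is (a−1)/(a+b−2) = 12.6/24.6 ≈ 0.512.

θ̂_MAP = 0.512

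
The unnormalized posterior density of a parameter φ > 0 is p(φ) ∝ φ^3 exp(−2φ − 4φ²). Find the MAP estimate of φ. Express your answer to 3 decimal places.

ℓ'(φ) = 3/φ − 2 − 8φ. Setting this to zero and multiplying by φ: 8φ² + 2φ − 3 = 0.
φ = (−2 + √(2² + 4·8·3)) / (2·8) = (−2 + √100) / 16 = (−2 + 10)/16 = 1/2.
ℓ''(φ) = −3/φ² − 8 < 0, confirming a maximum.

φ̂_MAP = 0.500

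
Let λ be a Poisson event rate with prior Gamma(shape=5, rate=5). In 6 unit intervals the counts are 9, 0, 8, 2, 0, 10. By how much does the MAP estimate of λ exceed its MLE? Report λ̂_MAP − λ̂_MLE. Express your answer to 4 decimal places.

MAP − MLE = -1.8333

Σxᵢ = 29. Posterior is Gamma(34, 11); MAP = (34−1)/11 = 33/11 ≈ 3.00000.
MLE = x̄ = 29/6 ≈ 4.83333.
Difference = 33/11 − 29/6 = -11/6 ≈ -1.8333.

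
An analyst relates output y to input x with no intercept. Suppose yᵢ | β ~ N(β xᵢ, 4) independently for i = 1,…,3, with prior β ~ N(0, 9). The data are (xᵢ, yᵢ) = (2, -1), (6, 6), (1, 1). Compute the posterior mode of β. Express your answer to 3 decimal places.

β̂_MAP = 0.845

log p(β | y) = −Σ(yᵢ − βxᵢ)²/(2·4) − β²/(2·9) + const.
Setting the derivative to zero: Σxᵢ(yᵢ − βxᵢ)/4 − β/9 = 0, so β = Σxᵢyᵢ / (Σxᵢ² + σ²/τ²).
Σxᵢyᵢ = 2·(-1) + 6·6 + 1·1 = 35; Σxᵢ² = 41; σ²/τ² = 4/9.
β̂_MAP = 35 / (41 + 4/9) = 35/(373/9) = 315/373 ≈ 0.845.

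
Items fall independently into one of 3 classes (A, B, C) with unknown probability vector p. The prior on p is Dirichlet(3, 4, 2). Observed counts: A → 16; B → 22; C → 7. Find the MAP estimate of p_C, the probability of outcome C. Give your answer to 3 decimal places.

The posterior is Dirichlet(αᵢ + nᵢ) = Dirichlet(19, 26, 9).
For a Dirichlet(a₁,…,a_K) with all aᵢ > 1, the mode has j-th component (aⱼ − 1)/(Σaᵢ − K).
Here Σaᵢ = 54 and K = 3, so p_C = (9 − 1)/(54 − 3) = 8/51 ≈ 0.157.

MAP estimate of p_C = 0.157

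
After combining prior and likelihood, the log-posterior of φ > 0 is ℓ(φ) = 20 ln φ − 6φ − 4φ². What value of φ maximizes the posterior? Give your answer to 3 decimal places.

ℓ'(φ) = 20/φ − 6 − 8φ. Setting this to zero and multiplying by φ: 8φ² + 6φ − 20 = 0.
φ = (−6 + √(6² + 4·8·20)) / (2·8) = (−6 + √676) / 16 = (−6 + 26)/16 = 5/4.
ℓ''(φ) = −20/φ² − 8 < 0, confirming a maximum.

φ̂_MAP = 1.250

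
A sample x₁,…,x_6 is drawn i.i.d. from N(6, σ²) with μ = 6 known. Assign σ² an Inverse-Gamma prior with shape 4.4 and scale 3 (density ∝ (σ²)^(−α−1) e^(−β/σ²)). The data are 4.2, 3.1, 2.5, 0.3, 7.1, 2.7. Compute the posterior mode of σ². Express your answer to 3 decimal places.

σ̂²_MAP = 4.434

Sum of squared deviations about the known mean: SS = (4.2−6)² + (3.1−6)² + (2.5−6)² + (0.3−6)² + (7.1−6)² + (2.7−6)² = 68.49.
The Normal likelihood contributes (σ²)^(−n/2) exp(−SS/(2σ²)), so the posterior is Inverse-Gamma(α + n/2, β + SS/2) = Inverse-Gamma(7.4, 37.245).
The mode of Inverse-Gamma(a, b) is b/(a+1) = 37.245/8.4 ≈ 4.434.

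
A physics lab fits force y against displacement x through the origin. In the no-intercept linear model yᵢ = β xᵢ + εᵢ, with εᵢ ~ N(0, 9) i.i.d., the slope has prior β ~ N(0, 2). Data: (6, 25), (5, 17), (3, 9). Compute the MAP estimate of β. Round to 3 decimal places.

β̂_MAP = 3.517

log p(β | y) = −Σ(yᵢ − βxᵢ)²/(2·9) − β²/(2·2) + const.
Setting the derivative to zero: Σxᵢ(yᵢ − βxᵢ)/9 − β/2 = 0, so β = Σxᵢyᵢ / (Σxᵢ² + σ²/τ²).
Σxᵢyᵢ = 6·25 + 5·17 + 3·9 = 262; Σxᵢ² = 70; σ²/τ² = 4.5.
β̂_MAP = 262 / (70 + 4.5) = 262/74.5 ≈ 3.517.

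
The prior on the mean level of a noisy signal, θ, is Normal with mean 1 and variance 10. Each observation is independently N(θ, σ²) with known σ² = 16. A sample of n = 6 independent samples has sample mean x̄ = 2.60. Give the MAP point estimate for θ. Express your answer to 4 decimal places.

n = 6, x̄ = 2.60.
For a Normal prior and Normal likelihood with known variance, the posterior is Normal; its mode equals its mean, the precision-weighted average.
Prior precision 1/σ₀² = 1/10 = 0.1; data precision n/σ² = 6/16 = 0.375.
θ̂ = (0.1·1 + 0.375·2.6) / (0.1 + 0.375) = 1.075/0.475 = 43/19 ≈ 2.2632.

θ̂_MAP = 2.2632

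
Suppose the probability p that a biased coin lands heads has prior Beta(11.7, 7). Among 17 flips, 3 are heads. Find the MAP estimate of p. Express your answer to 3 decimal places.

Prior: Beta(11.7, 7).
Data: 3 successes in 17 trials. The binomial likelihood contributes p^3(1−p)^14, so the posterior is Beta(11.7+3, 7+14) = Beta(14.7, 21).
For Beta(a, b) with a, b > 1 the mode is (a−1)/(a+b−2) = 13.7/33.7 ≈ 0.407.

p̂_MAP = 0.407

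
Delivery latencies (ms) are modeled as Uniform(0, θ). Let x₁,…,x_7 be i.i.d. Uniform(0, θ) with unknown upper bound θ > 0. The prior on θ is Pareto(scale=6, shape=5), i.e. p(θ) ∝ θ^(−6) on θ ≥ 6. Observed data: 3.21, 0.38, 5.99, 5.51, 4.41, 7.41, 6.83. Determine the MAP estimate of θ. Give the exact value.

The Uniform(0, θ) likelihood is θ^(−n) for θ ≥ max(xᵢ), zero otherwise. Here max(xᵢ) = 7.41.
Posterior ∝ θ^(−6) · θ^(−7) = θ^(−13) on θ ≥ max(6, 7.41) = 7.41.
This density is strictly decreasing in θ, so the posterior mode lies at the lower boundary of the support.

θ̂_MAP = 7.41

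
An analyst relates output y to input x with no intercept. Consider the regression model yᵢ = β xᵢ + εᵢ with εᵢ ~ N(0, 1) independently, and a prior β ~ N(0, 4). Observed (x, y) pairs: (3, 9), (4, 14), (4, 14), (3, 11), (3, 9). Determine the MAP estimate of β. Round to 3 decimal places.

log p(β | y) = −Σ(yᵢ − βxᵢ)²/(2·1) − β²/(2·4) + const.
Setting the derivative to zero: Σxᵢ(yᵢ − βxᵢ)/1 − β/4 = 0, so β = Σxᵢyᵢ / (Σxᵢ² + σ²/τ²).
Σxᵢyᵢ = 3·9 + 4·14 + 4·14 + 3·11 + 3·9 = 199; Σxᵢ² = 59; σ²/τ² = 0.25.
β̂_MAP = 199 / (59 + 0.25) = 199/59.25 ≈ 3.359.

β̂_MAP = 3.359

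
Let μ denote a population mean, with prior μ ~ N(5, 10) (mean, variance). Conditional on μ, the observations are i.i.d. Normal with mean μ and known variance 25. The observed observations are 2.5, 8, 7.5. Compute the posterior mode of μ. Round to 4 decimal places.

n = 3; x̄ = (2.5 + 8 + 7.5)/3 = 18/3 = 6.
For a Normal prior and Normal likelihood with known variance, the posterior is Normal; its mode equals its mean, the precision-weighted average.
Prior precision 1/σ₀² = 1/10 = 0.1; data precision n/σ² = 3/25 = 0.12.
μ̂ = (0.1·5 + 0.12·6) / (0.1 + 0.12) = 1.22/0.22 = 61/11 ≈ 5.5455.

μ̂_MAP = 5.5455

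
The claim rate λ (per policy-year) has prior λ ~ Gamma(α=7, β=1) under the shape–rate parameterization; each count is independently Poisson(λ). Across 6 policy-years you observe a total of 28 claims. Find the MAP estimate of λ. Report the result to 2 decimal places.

Σxᵢ = 28, n = 6.
Posterior ∝ λ^6e^(−1λ) · λ^28e^(−6λ) = λ^34e^(−7λ), i.e. Gamma(shape=35, rate=7).
The mode of a Gamma(a, b) with a ≥ 1 (shape–rate) is (a−1)/b = 34/7 ≈ 4.86.

λ̂_MAP = 4.86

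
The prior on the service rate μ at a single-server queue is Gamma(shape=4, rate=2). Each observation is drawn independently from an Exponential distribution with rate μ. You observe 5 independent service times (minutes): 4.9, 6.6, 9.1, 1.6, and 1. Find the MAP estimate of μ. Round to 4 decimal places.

μ̂_MAP = 0.3175

The Exponential(rate=μ) likelihood is ∝ μ^n e^(−μΣtᵢ). Here n = 5 and Σtᵢ = 4.9 + 6.6 + 9.1 + 1.6 + 1 = 23.2.
Posterior ∝ μ^3e^(−2μ) · μ^5e^(−23.2μ) = μ^8e^(−25.2μ), i.e. Gamma(9, 25.2).
Mode = (a−1)/b = 8/25.2 ≈ 0.3175.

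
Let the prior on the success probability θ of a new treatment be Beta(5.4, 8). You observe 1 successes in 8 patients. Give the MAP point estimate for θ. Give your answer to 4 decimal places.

θ̂_MAP = 0.2784

Prior: Beta(5.4, 8).
Data: 1 success in 8 trials. The binomial likelihood contributes θ(1−θ)^7, so the posterior is Beta(5.4+1, 8+7) = Beta(6.4, 15).
For Beta(a, b) with a, b > 1 the mode is (a−1)/(a+b−2) = 5.4/19.4 ≈ 0.2784.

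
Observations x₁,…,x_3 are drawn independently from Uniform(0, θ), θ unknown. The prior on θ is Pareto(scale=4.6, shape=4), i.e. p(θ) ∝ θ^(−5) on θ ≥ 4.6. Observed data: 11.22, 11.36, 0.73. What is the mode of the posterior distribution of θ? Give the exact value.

θ̂_MAP = 11.36

The Uniform(0, θ) likelihood is θ^(−n) for θ ≥ max(xᵢ), zero otherwise. Here max(xᵢ) = 11.36.
Posterior ∝ θ^(−5) · θ^(−3) = θ^(−8) on θ ≥ max(4.6, 11.36) = 11.36.
This density is strictly decreasing in θ, so the posterior mode lies at the lower boundary of the support.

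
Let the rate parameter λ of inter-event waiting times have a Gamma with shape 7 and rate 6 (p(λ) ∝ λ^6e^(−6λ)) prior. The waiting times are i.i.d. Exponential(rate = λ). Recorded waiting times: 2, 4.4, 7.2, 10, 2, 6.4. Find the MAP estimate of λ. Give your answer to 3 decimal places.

The Exponential(rate=λ) likelihood is ∝ λ^n e^(−λΣtᵢ). Here n = 6 and Σtᵢ = 2 + 4.4 + 7.2 + 10 + 2 + 6.4 = 32.
Posterior ∝ λ^6e^(−6λ) · λ^6e^(−32λ) = λ^12e^(−38λ), i.e. Gamma(13, 38).
Mode = (a−1)/b = 12/38 ≈ 0.316.

λ̂_MAP = 0.316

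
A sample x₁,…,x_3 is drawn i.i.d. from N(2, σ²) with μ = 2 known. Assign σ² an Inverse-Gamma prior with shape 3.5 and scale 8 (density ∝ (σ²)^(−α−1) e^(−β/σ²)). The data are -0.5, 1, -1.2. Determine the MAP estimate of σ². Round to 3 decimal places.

σ̂²_MAP = 2.791

Sum of squared deviations about the known mean: SS = (-0.5−2)² + (1−2)² + (-1.2−2)² = 17.49.
The Normal likelihood contributes (σ²)^(−n/2) exp(−SS/(2σ²)), so the posterior is Inverse-Gamma(α + n/2, β + SS/2) = Inverse-Gamma(5, 16.745).
The mode of Inverse-Gamma(a, b) is b/(a+1) = 16.745/6 ≈ 2.791.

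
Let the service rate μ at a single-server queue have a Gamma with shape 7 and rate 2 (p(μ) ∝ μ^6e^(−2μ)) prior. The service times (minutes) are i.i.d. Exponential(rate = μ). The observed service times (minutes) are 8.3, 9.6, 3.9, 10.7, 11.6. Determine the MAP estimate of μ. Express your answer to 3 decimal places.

The Exponential(rate=μ) likelihood is ∝ μ^n e^(−μΣtᵢ). Here n = 5 and Σtᵢ = 8.3 + 9.6 + 3.9 + 10.7 + 11.6 = 44.1.
Posterior ∝ μ^6e^(−2μ) · μ^5e^(−44.1μ) = μ^11e^(−46.1μ), i.e. Gamma(12, 46.1).
Mode = (a−1)/b = 11/46.1 ≈ 0.239.

μ̂_MAP = 0.239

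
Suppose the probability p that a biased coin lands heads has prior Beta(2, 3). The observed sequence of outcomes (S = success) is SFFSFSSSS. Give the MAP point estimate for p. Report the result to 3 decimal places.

p̂_MAP = 0.583

Prior: Beta(2, 3).
Data: 6 successes in 9 trials (from the sequence). The binomial likelihood contributes p^6(1−p)^3, so the posterior is Beta(2+6, 3+3) = Beta(8, 6).
For Beta(a, b) with a, b > 1 the mode is (a−1)/(a+b−2) = 7/12 ≈ 0.583.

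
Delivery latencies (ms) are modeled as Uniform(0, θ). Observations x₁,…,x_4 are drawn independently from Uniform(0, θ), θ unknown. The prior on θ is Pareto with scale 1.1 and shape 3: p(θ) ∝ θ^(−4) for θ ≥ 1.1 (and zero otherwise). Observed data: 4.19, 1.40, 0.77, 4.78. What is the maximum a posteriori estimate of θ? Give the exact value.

θ̂_MAP = 4.78

The Uniform(0, θ) likelihood is θ^(−n) for θ ≥ max(xᵢ), zero otherwise. Here max(xᵢ) = 4.78.
Posterior ∝ θ^(−4) · θ^(−4) = θ^(−8) on θ ≥ max(1.1, 4.78) = 4.78.
This density is strictly decreasing in θ, so the posterior mode lies at the lower boundary of the support.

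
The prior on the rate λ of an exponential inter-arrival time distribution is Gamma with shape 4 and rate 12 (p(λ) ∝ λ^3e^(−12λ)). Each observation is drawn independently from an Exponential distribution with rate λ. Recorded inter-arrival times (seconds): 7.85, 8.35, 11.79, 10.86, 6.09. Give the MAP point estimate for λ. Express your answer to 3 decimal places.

The Exponential(rate=λ) likelihood is ∝ λ^n e^(−λΣtᵢ). Here n = 5 and Σtᵢ = 7.85 + 8.35 + 11.79 + 10.86 + 6.09 = 44.94.
Posterior ∝ λ^3e^(−12λ) · λ^5e^(−44.94λ) = λ^8e^(−56.94λ), i.e. Gamma(9, 56.94).
Mode = (a−1)/b = 8/56.94 ≈ 0.140.

λ̂_MAP = 0.140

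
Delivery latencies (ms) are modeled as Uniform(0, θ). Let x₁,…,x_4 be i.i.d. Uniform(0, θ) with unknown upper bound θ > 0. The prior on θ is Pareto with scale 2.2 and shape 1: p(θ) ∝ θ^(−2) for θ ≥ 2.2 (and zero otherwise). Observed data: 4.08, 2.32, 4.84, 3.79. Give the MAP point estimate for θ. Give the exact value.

θ̂_MAP = 4.84

The Uniform(0, θ) likelihood is θ^(−n) for θ ≥ max(xᵢ), zero otherwise. Here max(xᵢ) = 4.84.
Posterior ∝ θ^(−2) · θ^(−4) = θ^(−6) on θ ≥ max(2.2, 4.84) = 4.84.
This density is strictly decreasing in θ, so the posterior mode lies at the lower boundary of the support.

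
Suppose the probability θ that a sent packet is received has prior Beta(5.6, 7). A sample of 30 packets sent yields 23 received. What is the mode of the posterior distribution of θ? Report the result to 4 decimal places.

θ̂_MAP = 0.6798

Prior: Beta(5.6, 7).
Data: 23 successes in 30 trials. The binomial likelihood contributes θ^23(1−θ)^7, so the posterior is Beta(5.6+23, 7+7) = Beta(28.6, 14).
For Beta(a, b) with a, b > 1 the mode is (a−1)/(a+b−2) = 27.6/40.6 ≈ 0.6798.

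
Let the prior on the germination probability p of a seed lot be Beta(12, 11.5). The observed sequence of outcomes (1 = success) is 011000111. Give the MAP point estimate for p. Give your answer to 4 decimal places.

p̂_MAP = 0.5246

Prior: Beta(12, 11.5).
Data: 5 successes in 9 trials (from the sequence). The binomial likelihood contributes p^5(1−p)^4, so the posterior is Beta(12+5, 11.5+4) = Beta(17, 15.5).
For Beta(a, b) with a, b > 1 the mode is (a−1)/(a+b−2) = 16/30.5 ≈ 0.5246.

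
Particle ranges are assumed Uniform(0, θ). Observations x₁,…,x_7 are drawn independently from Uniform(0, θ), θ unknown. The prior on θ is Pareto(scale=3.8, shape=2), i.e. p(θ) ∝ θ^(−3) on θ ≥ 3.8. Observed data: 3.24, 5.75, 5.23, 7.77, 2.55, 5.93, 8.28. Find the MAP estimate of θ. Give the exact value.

The Uniform(0, θ) likelihood is θ^(−n) for θ ≥ max(xᵢ), zero otherwise. Here max(xᵢ) = 8.28.
Posterior ∝ θ^(−3) · θ^(−7) = θ^(−10) on θ ≥ max(3.8, 8.28) = 8.28.
This density is strictly decreasing in θ, so the posterior mode lies at the lower boundary of the support.

θ̂_MAP = 8.28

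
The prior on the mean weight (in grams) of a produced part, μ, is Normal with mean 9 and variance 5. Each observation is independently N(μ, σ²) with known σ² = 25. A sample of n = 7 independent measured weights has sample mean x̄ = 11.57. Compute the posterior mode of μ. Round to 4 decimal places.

n = 7, x̄ = 11.57.
For a Normal prior and Normal likelihood with known variance, the posterior is Normal; its mode equals its mean, the precision-weighted average.
Prior precision 1/σ₀² = 1/5 = 0.2; data precision n/σ² = 7/25 = 0.28.
μ̂ = (0.2·9 + 0.28·11.57) / (0.2 + 0.28) = 5.0396/0.48 = 12599/1200 ≈ 10.4992.

μ̂_MAP = 10.4992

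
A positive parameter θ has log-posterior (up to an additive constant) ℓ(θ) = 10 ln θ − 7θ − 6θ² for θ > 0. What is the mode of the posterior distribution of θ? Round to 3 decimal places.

ℓ'(θ) = 10/θ − 7 − 12θ. Setting this to zero and multiplying by θ: 12θ² + 7θ − 10 = 0.
θ = (−7 + √(7² + 4·12·10)) / (2·12) = (−7 + √529) / 24 = (−7 + 23)/24 = 2/3.
ℓ''(θ) = −10/θ² − 12 < 0, confirming a maximum.

θ̂_MAP = 0.667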